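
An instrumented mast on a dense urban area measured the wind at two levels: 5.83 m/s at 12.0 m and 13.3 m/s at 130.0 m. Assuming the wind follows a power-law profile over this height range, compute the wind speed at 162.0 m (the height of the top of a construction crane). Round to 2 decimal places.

First find α: α = ln(V₂/V₁)/ln(z₂/z₁) = ln(13.3/5.83)/ln(130.0/12.0) = 0.82475/2.38263 = 0.3462
Extrapolate from 130.0 m to 162.0 m: V₃ = 13.3 × (162.0/130.0)^0.3462 = 13.3 × 1.0792 = 14.3527 m/s

14.35 m/s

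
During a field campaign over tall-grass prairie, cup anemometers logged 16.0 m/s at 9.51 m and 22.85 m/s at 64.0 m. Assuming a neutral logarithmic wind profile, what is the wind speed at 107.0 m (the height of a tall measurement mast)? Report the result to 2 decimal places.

24.70 m/s

Log law: V ∝ ln(z/z₀). From the pair, with r = V₁/V₂ = 0.70022,
ln z₀ = (ln z₁ − r·ln z₂)/(1 − r) = (2.2523 − 0.70022×4.1589)/0.29978 = -2.2009 → z₀ = 0.1107 m
V₃ = V₁ · ln(z₃/z₀)/ln(z₁/z₀) = 16.0 × 6.8737/4.4532 = 24.6966 m/s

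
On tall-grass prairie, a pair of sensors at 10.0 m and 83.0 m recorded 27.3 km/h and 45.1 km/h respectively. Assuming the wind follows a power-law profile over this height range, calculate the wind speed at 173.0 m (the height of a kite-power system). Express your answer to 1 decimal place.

53.7 km/h

First find α: α = ln(V₂/V₁)/ln(z₂/z₁) = ln(45.1/27.3)/ln(83.0/10.0) = 0.50200/2.11626 = 0.2372
Extrapolate from 83.0 m to 173.0 m: V₃ = 45.1 × (173.0/83.0)^0.2372 = 45.1 × 1.1903 = 53.6832 km/h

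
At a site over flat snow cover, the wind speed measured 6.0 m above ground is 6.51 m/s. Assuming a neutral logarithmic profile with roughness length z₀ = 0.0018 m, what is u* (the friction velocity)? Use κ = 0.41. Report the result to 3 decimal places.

u* ≈ 0.329 m/s

Log law: V(z) = (u*/κ) · ln(z/z₀) ⇒ u* = κ · V / ln(z/z₀)
u* = 0.41 × 6.51 / ln(6.0/0.0018) = 0.41 × 6.51 / 8.1117
   = 2.6691 / 8.1117 = 0.3290 m/s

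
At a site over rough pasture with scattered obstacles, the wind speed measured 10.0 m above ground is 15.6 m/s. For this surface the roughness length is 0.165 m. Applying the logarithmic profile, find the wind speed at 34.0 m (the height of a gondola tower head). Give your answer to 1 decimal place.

20.3 m/s

Log law: V(z) ∝ ln(z/z₀), so V₂/V₁ = ln(z₂/z₀) / ln(z₁/z₀).
ln(34.0/0.165) = 5.3282, ln(10.0/0.165) = 4.1044
V₂ = 15.6 × 5.3282/4.1044 = 15.6 × 1.2982 = 20.2513 m/s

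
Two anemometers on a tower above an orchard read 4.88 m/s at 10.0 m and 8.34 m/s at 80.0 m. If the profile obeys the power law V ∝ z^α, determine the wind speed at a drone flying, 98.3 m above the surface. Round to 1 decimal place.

8.8 m/s

First find α: α = ln(V₂/V₁)/ln(z₂/z₁) = ln(8.34/4.88)/ln(80.0/10.0) = 0.53592/2.07944 = 0.2577
Extrapolate from 80.0 m to 98.3 m: V₃ = 8.34 × (98.3/80.0)^0.2577 = 8.34 × 1.0545 = 8.7947 m/s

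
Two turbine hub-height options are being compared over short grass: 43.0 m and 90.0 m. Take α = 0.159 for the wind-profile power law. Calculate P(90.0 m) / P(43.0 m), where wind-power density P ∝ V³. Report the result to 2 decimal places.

1.42

Speed ratio: V_B/V_A = (z_B/z_A)^α = (90.0/43.0)^0.159 = (2.0930)^0.159 = 1.12461
Power-density ratio: P_B/P_A = (V_B/V_A)³ = (1.12461)³ = 1.42236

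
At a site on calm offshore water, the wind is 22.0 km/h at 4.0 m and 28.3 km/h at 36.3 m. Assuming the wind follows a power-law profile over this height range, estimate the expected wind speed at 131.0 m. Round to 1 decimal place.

First find α: α = ln(V₂/V₁)/ln(z₂/z₁) = ln(28.3/22.0)/ln(36.3/4.0) = 0.25182/2.20552 = 0.1142
Extrapolate from 36.3 m to 131.0 m: V₃ = 28.3 × (131.0/36.3)^0.1142 = 28.3 × 1.1578 = 32.7661 km/h

32.8 km/h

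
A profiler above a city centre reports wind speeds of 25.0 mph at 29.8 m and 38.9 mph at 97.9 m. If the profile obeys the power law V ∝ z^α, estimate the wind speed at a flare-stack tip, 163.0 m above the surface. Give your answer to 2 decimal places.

47.02 mph

First find α: α = ln(V₂/V₁)/ln(z₂/z₁) = ln(38.9/25.0)/ln(97.9/29.8) = 0.44212/1.18944 = 0.3717
Extrapolate from 97.9 m to 163.0 m: V₃ = 38.9 × (163.0/97.9)^0.3717 = 38.9 × 1.2086 = 47.0161 mph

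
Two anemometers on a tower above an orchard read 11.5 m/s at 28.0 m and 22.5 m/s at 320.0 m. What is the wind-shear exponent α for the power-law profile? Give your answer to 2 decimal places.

Power law: V₂/V₁ = (z₂/z₁)^α ⇒ α = ln(V₂/V₁) / ln(z₂/z₁)
α = ln(22.5/11.5) / ln(320.0/28.0) = ln(1.9565) / ln(11.4286)
  = 0.67117 / 2.43612 = 0.27551

α ≈ 0.28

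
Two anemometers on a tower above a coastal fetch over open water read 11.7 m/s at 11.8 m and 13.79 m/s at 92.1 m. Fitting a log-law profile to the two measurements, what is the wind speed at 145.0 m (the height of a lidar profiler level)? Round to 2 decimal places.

Log law: V ∝ ln(z/z₀). From the pair, with r = V₁/V₂ = 0.84844,
ln z₀ = (ln z₁ − r·ln z₂)/(1 − r) = (2.4681 − 0.84844×4.5229)/0.15156 = -9.0347 → z₀ = 0.0001192 m
V₃ = V₁ · ln(z₃/z₀)/ln(z₁/z₀) = 11.7 × 14.0114/11.5028 = 14.2516 m/s

14.25 m/s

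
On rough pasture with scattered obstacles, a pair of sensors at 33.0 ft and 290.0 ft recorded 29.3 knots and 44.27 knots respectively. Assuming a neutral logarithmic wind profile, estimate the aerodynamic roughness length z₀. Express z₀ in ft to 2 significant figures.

Log law: V(z) ∝ ln(z/z₀). With r = V₁/V₂ = 29.3/44.27 = 0.66185,
r · ln(z₂/z₀) = ln(z₁/z₀) ⇒ ln z₀ = (ln z₁ − r·ln z₂)/(1 − r)
ln z₀ = (3.49651 − 0.66185×5.66988) / 0.33815 = -0.7573
z₀ = exp(-0.7573) = 0.4689 ft

z₀ ≈ 0.47 ft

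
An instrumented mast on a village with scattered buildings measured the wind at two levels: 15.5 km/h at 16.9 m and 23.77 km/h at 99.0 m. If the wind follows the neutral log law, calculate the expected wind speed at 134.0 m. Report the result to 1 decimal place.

25.2 km/h

Log law: V ∝ ln(z/z₀). From the pair, with r = V₁/V₂ = 0.65208,
ln z₀ = (ln z₁ − r·ln z₂)/(1 − r) = (2.8273 − 0.65208×4.5951)/0.34792 = -0.4860 → z₀ = 0.6151 m
V₃ = V₁ · ln(z₃/z₀)/ln(z₁/z₀) = 15.5 × 5.3838/3.3133 = 25.1862 km/h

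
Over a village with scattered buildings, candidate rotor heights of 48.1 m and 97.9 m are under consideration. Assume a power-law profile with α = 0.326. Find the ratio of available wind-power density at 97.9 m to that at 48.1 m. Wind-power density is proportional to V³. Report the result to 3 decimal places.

Speed ratio: V_B/V_A = (z_B/z_A)^α = (97.9/48.1)^0.326 = (2.0353)^0.326 = 1.26071
Power-density ratio: P_B/P_A = (V_B/V_A)³ = (1.26071)³ = 2.00377

2.004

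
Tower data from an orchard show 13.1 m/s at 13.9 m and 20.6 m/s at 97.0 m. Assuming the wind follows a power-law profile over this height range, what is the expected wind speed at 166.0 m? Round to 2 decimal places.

23.35 m/s

First find α: α = ln(V₂/V₁)/ln(z₂/z₁) = ln(20.6/13.1)/ln(97.0/13.9) = 0.45268/1.94282 = 0.2330
Extrapolate from 97.0 m to 166.0 m: V₃ = 20.6 × (166.0/97.0)^0.2330 = 20.6 × 1.1334 = 23.3472 m/s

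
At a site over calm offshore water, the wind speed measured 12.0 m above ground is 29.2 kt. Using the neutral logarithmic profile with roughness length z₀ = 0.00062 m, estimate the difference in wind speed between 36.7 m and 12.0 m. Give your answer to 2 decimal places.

Log law: V₂ = V₁ · ln(z₂/z₀)/ln(z₁/z₀) = 29.2 × 10.9886/9.8707 = 32.5069 kt
ΔV = 32.5069 − 29.2 = 3.3069 kt

3.31 kt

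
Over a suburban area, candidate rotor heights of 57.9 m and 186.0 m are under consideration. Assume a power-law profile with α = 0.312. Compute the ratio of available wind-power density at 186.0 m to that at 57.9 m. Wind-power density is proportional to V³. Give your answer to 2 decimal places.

2.98

Speed ratio: V_B/V_A = (z_B/z_A)^α = (186.0/57.9)^0.312 = (3.2124)^0.312 = 1.43924
Power-density ratio: P_B/P_A = (V_B/V_A)³ = (1.43924)³ = 2.98124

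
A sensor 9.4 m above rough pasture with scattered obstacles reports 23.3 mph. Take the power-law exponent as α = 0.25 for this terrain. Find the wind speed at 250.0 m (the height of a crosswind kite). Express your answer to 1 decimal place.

Power-law profile: V₂ = V₁ · (z₂/z₁)^α
V₂ = 23.3 × (250.0/9.4)^0.25 = 23.3 × (26.5957)^0.25
    = 23.3 × 2.2709 = 52.9126 mph

52.9 mph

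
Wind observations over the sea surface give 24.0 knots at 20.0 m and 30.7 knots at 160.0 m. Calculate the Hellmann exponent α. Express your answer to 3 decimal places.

α ≈ 0.118

Power law: V₂/V₁ = (z₂/z₁)^α ⇒ α = ln(V₂/V₁) / ln(z₂/z₁)
α = ln(30.7/24.0) / ln(160.0/20.0) = ln(1.2792) / ln(8.0000)
  = 0.24621 / 2.07944 = 0.11840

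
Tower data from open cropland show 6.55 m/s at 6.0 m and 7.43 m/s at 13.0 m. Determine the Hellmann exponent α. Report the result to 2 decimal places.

Power law: V₂/V₁ = (z₂/z₁)^α ⇒ α = ln(V₂/V₁) / ln(z₂/z₁)
α = ln(7.43/6.55) / ln(13.0/6.0) = ln(1.1344) / ln(2.1667)
  = 0.12606 / 0.77319 = 0.16304

α ≈ 0.16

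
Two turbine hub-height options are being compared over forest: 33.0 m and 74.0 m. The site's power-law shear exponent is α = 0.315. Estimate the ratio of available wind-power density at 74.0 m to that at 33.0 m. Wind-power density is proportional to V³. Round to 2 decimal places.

Speed ratio: V_B/V_A = (z_B/z_A)^α = (74.0/33.0)^0.315 = (2.2424)^0.315 = 1.28966
Power-density ratio: P_B/P_A = (V_B/V_A)³ = (1.28966)³ = 2.14500

2.15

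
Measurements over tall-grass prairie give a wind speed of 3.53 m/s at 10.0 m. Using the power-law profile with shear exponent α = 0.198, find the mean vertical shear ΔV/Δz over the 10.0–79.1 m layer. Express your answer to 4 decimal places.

0.0259 m/s/m

Power law: V₂ = V₁ · (z₂/z₁)^α = 3.53 × (7.9100)^0.198 = 5.3164 m/s
ΔV/Δz = (5.3164 − 3.53)/(79.1 − 10.0) = 1.7864/69.1000 = 0.02585 m/s/m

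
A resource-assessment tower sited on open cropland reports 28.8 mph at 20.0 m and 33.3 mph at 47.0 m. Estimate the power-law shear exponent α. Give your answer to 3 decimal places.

Power law: V₂/V₁ = (z₂/z₁)^α ⇒ α = ln(V₂/V₁) / ln(z₂/z₁)
α = ln(33.3/28.8) / ln(47.0/20.0) = ln(1.1562) / ln(2.3500)
  = 0.14518 / 0.85442 = 0.16992

α ≈ 0.170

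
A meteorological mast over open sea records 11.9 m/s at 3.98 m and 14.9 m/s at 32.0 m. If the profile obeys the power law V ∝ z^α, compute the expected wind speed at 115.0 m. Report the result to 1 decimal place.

First find α: α = ln(V₂/V₁)/ln(z₂/z₁) = ln(14.9/11.9)/ln(32.0/3.98) = 0.22482/2.08445 = 0.1079
Extrapolate from 32.0 m to 115.0 m: V₃ = 14.9 × (115.0/32.0)^0.1079 = 14.9 × 1.1479 = 17.1043 m/s

17.1 m/s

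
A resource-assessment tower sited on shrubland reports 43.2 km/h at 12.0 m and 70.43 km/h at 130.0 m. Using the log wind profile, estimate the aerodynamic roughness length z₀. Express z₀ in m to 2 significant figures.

z₀ ≈ 0.27 m

Log law: V(z) ∝ ln(z/z₀). With r = V₁/V₂ = 43.2/70.43 = 0.61337,
r · ln(z₂/z₀) = ln(z₁/z₀) ⇒ ln z₀ = (ln z₁ − r·ln z₂)/(1 − r)
ln z₀ = (2.48491 − 0.61337×4.86753) / 0.38663 = -1.2951
z₀ = exp(-1.2951) = 0.2739 m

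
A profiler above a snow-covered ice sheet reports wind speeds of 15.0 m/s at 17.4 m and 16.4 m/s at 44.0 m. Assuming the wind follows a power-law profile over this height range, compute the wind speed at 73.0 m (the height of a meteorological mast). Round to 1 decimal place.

17.2 m/s

First find α: α = ln(V₂/V₁)/ln(z₂/z₁) = ln(16.4/15.0)/ln(44.0/17.4) = 0.08923/0.92772 = 0.0962
Extrapolate from 44.0 m to 73.0 m: V₃ = 16.4 × (73.0/44.0)^0.0962 = 16.4 × 1.0499 = 17.2184 m/s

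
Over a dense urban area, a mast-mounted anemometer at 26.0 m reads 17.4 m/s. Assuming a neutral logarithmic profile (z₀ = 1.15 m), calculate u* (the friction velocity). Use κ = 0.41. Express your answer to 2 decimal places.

Log law: V(z) = (u*/κ) · ln(z/z₀) ⇒ u* = κ · V / ln(z/z₀)
u* = 0.41 × 17.4 / ln(26.0/1.15) = 0.41 × 17.4 / 3.1183
   = 7.1340 / 3.1183 = 2.2878 m/s

u* ≈ 2.29 m/s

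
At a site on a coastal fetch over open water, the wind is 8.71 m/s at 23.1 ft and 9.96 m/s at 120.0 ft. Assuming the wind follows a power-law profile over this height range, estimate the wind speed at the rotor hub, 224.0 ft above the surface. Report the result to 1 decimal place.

10.5 m/s

First find α: α = ln(V₂/V₁)/ln(z₂/z₁) = ln(9.96/8.71)/ln(120.0/23.1) = 0.13411/1.64766 = 0.0814
Extrapolate from 120.0 ft to 224.0 ft: V₃ = 9.96 × (224.0/120.0)^0.0814 = 9.96 × 1.0521 = 10.4790 m/s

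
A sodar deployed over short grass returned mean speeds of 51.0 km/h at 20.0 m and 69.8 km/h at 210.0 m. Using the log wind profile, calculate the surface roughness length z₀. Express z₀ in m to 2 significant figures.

z₀ ≈ 0.034 m

Log law: V(z) ∝ ln(z/z₀). With r = V₁/V₂ = 51.0/69.8 = 0.73066,
r · ln(z₂/z₀) = ln(z₁/z₀) ⇒ ln z₀ = (ln z₁ − r·ln z₂)/(1 − r)
ln z₀ = (2.99573 − 0.73066×5.34711) / 0.26934 = -3.3830
z₀ = exp(-3.3830) = 0.03395 m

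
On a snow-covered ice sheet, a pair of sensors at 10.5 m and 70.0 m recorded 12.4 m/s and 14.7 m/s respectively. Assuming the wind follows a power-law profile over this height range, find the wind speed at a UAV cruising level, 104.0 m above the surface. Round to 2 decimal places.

15.23 m/s

First find α: α = ln(V₂/V₁)/ln(z₂/z₁) = ln(14.7/12.4)/ln(70.0/10.5) = 0.17015/1.89712 = 0.0897
Extrapolate from 70.0 m to 104.0 m: V₃ = 14.7 × (104.0/70.0)^0.0897 = 14.7 × 1.0361 = 15.2313 m/s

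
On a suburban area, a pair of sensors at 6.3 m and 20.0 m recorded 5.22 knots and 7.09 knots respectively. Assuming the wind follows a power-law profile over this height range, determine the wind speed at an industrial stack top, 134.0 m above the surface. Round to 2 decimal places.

First find α: α = ln(V₂/V₁)/ln(z₂/z₁) = ln(7.09/5.22)/ln(20.0/6.3) = 0.30619/1.15518 = 0.2651
Extrapolate from 20.0 m to 134.0 m: V₃ = 7.09 × (134.0/20.0)^0.2651 = 7.09 × 1.6556 = 11.7382 knots

11.74 knots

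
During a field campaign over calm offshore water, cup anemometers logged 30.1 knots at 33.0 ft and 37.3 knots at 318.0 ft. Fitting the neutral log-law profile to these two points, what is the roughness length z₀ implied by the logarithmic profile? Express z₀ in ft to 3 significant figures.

Log law: V(z) ∝ ln(z/z₀). With r = V₁/V₂ = 30.1/37.3 = 0.80697,
r · ln(z₂/z₀) = ln(z₁/z₀) ⇒ ln z₀ = (ln z₁ − r·ln z₂)/(1 − r)
ln z₀ = (3.49651 − 0.80697×5.76205) / 0.19303 = -5.9747
z₀ = exp(-5.9747) = 0.002542 ft

z₀ ≈ 0.00254 ft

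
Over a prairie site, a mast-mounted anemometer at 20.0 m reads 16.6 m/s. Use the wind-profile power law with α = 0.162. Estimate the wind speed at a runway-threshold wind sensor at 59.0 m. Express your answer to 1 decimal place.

Power-law profile: V₂ = V₁ · (z₂/z₁)^α
V₂ = 16.6 × (59.0/20.0)^0.162 = 16.6 × (2.9500)^0.162
    = 16.6 × 1.1915 = 19.7797 m/s

19.8 m/s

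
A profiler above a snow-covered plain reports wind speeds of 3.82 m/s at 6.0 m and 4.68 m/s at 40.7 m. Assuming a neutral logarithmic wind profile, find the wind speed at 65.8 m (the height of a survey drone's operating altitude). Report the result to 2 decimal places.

Log law: V ∝ ln(z/z₀). From the pair, with r = V₁/V₂ = 0.81624,
ln z₀ = (ln z₁ − r·ln z₂)/(1 − r) = (1.7918 − 0.81624×3.7062)/0.18376 = -6.7120 → z₀ = 0.001216 m
V₃ = V₁ · ln(z₃/z₀)/ln(z₁/z₀) = 3.82 × 10.8987/8.5038 = 4.8958 m/s

4.90 m/s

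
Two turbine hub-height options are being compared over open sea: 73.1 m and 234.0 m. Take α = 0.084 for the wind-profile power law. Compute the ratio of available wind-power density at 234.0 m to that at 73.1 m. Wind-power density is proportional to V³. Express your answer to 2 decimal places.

1.34

Speed ratio: V_B/V_A = (z_B/z_A)^α = (234.0/73.1)^0.084 = (3.2011)^0.084 = 1.10267
Power-density ratio: P_B/P_A = (V_B/V_A)³ = (1.10267)³ = 1.34071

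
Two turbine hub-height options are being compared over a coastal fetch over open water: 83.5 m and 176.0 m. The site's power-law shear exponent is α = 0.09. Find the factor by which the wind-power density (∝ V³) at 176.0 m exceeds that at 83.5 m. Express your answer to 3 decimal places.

Speed ratio: V_B/V_A = (z_B/z_A)^α = (176.0/83.5)^0.09 = (2.1078)^0.09 = 1.06941
Power-density ratio: P_B/P_A = (V_B/V_A)³ = (1.06941)³ = 1.22302

1.223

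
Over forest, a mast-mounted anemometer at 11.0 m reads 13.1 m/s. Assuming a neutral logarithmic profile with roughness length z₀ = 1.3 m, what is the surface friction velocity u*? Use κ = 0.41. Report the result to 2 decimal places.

u* ≈ 2.52 m/s

Log law: V(z) = (u*/κ) · ln(z/z₀) ⇒ u* = κ · V / ln(z/z₀)
u* = 0.41 × 13.1 / ln(11.0/1.3) = 0.41 × 13.1 / 2.1355
   = 5.3710 / 2.1355 = 2.5151 m/s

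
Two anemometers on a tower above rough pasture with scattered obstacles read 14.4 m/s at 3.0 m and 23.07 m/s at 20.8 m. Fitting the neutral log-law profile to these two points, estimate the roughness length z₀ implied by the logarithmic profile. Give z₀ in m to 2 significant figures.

Log law: V(z) ∝ ln(z/z₀). With r = V₁/V₂ = 14.4/23.07 = 0.62419,
r · ln(z₂/z₀) = ln(z₁/z₀) ⇒ ln z₀ = (ln z₁ − r·ln z₂)/(1 − r)
ln z₀ = (1.09861 − 0.62419×3.03495) / 0.37581 = -2.1175
z₀ = exp(-2.1175) = 0.1203 m

z₀ ≈ 0.12 m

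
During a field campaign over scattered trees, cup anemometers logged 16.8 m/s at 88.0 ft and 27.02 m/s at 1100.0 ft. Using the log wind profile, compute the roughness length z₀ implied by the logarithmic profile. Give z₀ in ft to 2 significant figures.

z₀ ≈ 1.4 ft

Log law: V(z) ∝ ln(z/z₀). With r = V₁/V₂ = 16.8/27.02 = 0.62176,
r · ln(z₂/z₀) = ln(z₁/z₀) ⇒ ln z₀ = (ln z₁ − r·ln z₂)/(1 − r)
ln z₀ = (4.47734 − 0.62176×7.00307) / 0.37824 = 0.3255
z₀ = exp(0.3255) = 1.385 ft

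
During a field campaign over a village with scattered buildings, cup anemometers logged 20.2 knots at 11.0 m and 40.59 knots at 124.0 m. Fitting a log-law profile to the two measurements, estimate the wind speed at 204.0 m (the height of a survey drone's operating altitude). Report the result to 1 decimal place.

Log law: V ∝ ln(z/z₀). From the pair, with r = V₁/V₂ = 0.49766,
ln z₀ = (ln z₁ − r·ln z₂)/(1 − r) = (2.3979 − 0.49766×4.8203)/0.50234 = -0.0019 → z₀ = 0.9981 m
V₃ = V₁ · ln(z₃/z₀)/ln(z₁/z₀) = 20.2 × 5.3200/2.3998 = 44.7805 knots

44.8 knots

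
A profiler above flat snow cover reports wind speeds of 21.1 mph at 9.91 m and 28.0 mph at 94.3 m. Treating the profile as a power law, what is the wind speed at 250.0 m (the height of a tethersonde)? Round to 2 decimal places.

First find α: α = ln(V₂/V₁)/ln(z₂/z₁) = ln(28.0/21.1)/ln(94.3/9.91) = 0.28293/2.25294 = 0.1256
Extrapolate from 94.3 m to 250.0 m: V₃ = 28.0 × (250.0/94.3)^0.1256 = 28.0 × 1.1303 = 31.6471 mph

31.65 mph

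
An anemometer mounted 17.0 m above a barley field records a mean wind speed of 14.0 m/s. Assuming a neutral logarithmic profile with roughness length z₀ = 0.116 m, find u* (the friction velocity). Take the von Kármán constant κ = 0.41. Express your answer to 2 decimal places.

Log law: V(z) = (u*/κ) · ln(z/z₀) ⇒ u* = κ · V / ln(z/z₀)
u* = 0.41 × 14.0 / ln(17.0/0.116) = 0.41 × 14.0 / 4.9874
   = 5.7400 / 4.9874 = 1.1509 m/s

u* ≈ 1.15 m/s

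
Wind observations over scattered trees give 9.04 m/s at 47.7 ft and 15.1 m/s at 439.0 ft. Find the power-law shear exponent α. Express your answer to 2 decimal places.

Power law: V₂/V₁ = (z₂/z₁)^α ⇒ α = ln(V₂/V₁) / ln(z₂/z₁)
α = ln(15.1/9.04) / ln(439.0/47.7) = ln(1.6704) / ln(9.2034)
  = 0.51304 / 2.21957 = 0.23114

α ≈ 0.23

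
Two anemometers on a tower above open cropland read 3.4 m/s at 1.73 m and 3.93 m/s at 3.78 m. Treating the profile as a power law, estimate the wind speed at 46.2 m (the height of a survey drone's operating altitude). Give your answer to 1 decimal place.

6.3 m/s

First find α: α = ln(V₂/V₁)/ln(z₂/z₁) = ln(3.93/3.4)/ln(3.78/1.73) = 0.14486/0.78160 = 0.1853
Extrapolate from 3.78 m to 46.2 m: V₃ = 3.93 × (46.2/3.78)^0.1853 = 3.93 × 1.5904 = 6.2501 m/s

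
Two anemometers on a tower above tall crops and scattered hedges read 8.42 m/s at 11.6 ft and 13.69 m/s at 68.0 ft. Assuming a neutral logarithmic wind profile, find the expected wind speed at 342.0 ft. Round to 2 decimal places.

18.50 m/s

Log law: V ∝ ln(z/z₀). From the pair, with r = V₁/V₂ = 0.61505,
ln z₀ = (ln z₁ − r·ln z₂)/(1 − r) = (2.4510 − 0.61505×4.2195)/0.38495 = -0.3746 → z₀ = 0.6876 ft
V₃ = V₁ · ln(z₃/z₀)/ln(z₁/z₀) = 8.42 × 6.2094/2.8256 = 18.5035 m/s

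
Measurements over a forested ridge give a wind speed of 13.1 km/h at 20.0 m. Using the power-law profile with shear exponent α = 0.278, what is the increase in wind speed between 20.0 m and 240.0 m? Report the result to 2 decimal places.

Power law: V₂ = V₁ · (z₂/z₁)^α = 13.1 × (12.0000)^0.278 = 26.1387 km/h
ΔV = 26.1387 − 13.1 = 13.0387 km/h

13.04 km/h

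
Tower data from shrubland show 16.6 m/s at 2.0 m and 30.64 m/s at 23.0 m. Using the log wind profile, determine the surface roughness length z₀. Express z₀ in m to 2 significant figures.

z₀ ≈ 0.11 m

Log law: V(z) ∝ ln(z/z₀). With r = V₁/V₂ = 16.6/30.64 = 0.54178,
r · ln(z₂/z₀) = ln(z₁/z₀) ⇒ ln z₀ = (ln z₁ − r·ln z₂)/(1 − r)
ln z₀ = (0.69315 − 0.54178×3.13549) / 0.45822 = -2.1945
z₀ = exp(-2.1945) = 0.1114 m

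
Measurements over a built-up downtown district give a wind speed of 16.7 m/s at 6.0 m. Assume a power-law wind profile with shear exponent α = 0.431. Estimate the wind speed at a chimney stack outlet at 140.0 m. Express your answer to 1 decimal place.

64.9 m/s

Power-law profile: V₂ = V₁ · (z₂/z₁)^α
V₂ = 16.7 × (140.0/6.0)^0.431 = 16.7 × (23.3333)^0.431
    = 16.7 × 3.8869 = 64.9104 m/s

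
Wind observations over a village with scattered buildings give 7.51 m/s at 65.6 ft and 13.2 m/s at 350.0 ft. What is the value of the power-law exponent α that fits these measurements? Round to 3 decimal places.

α ≈ 0.337

Power law: V₂/V₁ = (z₂/z₁)^α ⇒ α = ln(V₂/V₁) / ln(z₂/z₁)
α = ln(13.2/7.51) / ln(350.0/65.6) = ln(1.7577) / ln(5.3354)
  = 0.56398 / 1.67436 = 0.33683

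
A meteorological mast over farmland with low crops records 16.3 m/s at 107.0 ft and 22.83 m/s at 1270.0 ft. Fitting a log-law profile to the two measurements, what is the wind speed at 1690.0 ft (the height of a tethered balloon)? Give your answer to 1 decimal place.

Log law: V ∝ ln(z/z₀). From the pair, with r = V₁/V₂ = 0.71397,
ln z₀ = (ln z₁ − r·ln z₂)/(1 − r) = (4.6728 − 0.71397×7.1468)/0.28603 = -1.5026 → z₀ = 0.2226 ft
V₃ = V₁ · ln(z₃/z₀)/ln(z₁/z₀) = 16.3 × 8.9350/6.1754 = 23.5841 m/s

23.6 m/s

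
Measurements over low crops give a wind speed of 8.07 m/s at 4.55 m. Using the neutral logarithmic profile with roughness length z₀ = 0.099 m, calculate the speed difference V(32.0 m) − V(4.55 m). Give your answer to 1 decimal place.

4.1 m/s

Log law: V₂ = V₁ · ln(z₂/z₀)/ln(z₁/z₀) = 8.07 × 5.7784/3.8278 = 12.1824 m/s
ΔV = 12.1824 − 8.07 = 4.1124 m/s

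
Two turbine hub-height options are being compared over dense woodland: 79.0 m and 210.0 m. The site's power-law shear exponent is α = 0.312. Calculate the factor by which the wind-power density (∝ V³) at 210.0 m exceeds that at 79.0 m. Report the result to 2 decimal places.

Speed ratio: V_B/V_A = (z_B/z_A)^α = (210.0/79.0)^0.312 = (2.6582)^0.312 = 1.35667
Power-density ratio: P_B/P_A = (V_B/V_A)³ = (1.35667)³ = 2.49700

2.50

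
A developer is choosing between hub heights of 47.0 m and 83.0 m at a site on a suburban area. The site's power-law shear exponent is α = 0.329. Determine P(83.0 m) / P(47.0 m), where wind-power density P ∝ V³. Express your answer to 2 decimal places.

1.75

Speed ratio: V_B/V_A = (z_B/z_A)^α = (83.0/47.0)^0.329 = (1.7660)^0.329 = 1.20575
Power-density ratio: P_B/P_A = (V_B/V_A)³ = (1.20575)³ = 1.75295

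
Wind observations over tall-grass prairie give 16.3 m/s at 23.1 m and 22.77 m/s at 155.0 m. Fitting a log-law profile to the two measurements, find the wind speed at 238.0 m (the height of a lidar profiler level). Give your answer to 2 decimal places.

Log law: V ∝ ln(z/z₀). From the pair, with r = V₁/V₂ = 0.71585,
ln z₀ = (ln z₁ − r·ln z₂)/(1 − r) = (3.1398 − 0.71585×5.0434)/0.28415 = -1.6559 → z₀ = 0.1909 m
V₃ = V₁ · ln(z₃/z₀)/ln(z₁/z₀) = 16.3 × 7.1282/4.7958 = 24.2276 m/s

24.23 m/s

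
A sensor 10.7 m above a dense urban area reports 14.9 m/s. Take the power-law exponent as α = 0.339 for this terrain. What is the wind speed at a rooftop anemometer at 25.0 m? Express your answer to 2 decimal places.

Power-law profile: V₂ = V₁ · (z₂/z₁)^α
V₂ = 14.9 × (25.0/10.7)^0.339 = 14.9 × (2.3364)^0.339
    = 14.9 × 1.3333 = 19.8668 m/s

19.87 m/s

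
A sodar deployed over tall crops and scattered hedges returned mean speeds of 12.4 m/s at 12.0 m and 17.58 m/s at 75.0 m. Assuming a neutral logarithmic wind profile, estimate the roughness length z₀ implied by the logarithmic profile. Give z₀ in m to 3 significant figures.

Log law: V(z) ∝ ln(z/z₀). With r = V₁/V₂ = 12.4/17.58 = 0.70535,
r · ln(z₂/z₀) = ln(z₁/z₀) ⇒ ln z₀ = (ln z₁ − r·ln z₂)/(1 − r)
ln z₀ = (2.48491 − 0.70535×4.31749) / 0.29465 = -1.9020
z₀ = exp(-1.9020) = 0.1493 m

z₀ ≈ 0.149 m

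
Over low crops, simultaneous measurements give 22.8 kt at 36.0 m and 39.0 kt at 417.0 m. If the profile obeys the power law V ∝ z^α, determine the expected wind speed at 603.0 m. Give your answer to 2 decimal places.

First find α: α = ln(V₂/V₁)/ln(z₂/z₁) = ln(39.0/22.8)/ln(417.0/36.0) = 0.53680/2.44957 = 0.2191
Extrapolate from 417.0 m to 603.0 m: V₃ = 39.0 × (603.0/417.0)^0.2191 = 39.0 × 1.0842 = 42.2831 kt

42.28 kt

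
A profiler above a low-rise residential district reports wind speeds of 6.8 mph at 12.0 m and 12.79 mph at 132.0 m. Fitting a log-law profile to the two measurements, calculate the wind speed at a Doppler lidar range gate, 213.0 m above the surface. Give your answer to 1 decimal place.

14.0 mph

Log law: V ∝ ln(z/z₀). From the pair, with r = V₁/V₂ = 0.53167,
ln z₀ = (ln z₁ − r·ln z₂)/(1 − r) = (2.4849 − 0.53167×4.8828)/0.46833 = -0.2372 → z₀ = 0.7888 m
V₃ = V₁ · ln(z₃/z₀)/ln(z₁/z₀) = 6.8 × 5.5985/2.7222 = 13.9853 mph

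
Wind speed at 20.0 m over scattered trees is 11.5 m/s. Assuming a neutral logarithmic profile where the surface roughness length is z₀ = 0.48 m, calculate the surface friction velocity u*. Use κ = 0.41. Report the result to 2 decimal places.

Log law: V(z) = (u*/κ) · ln(z/z₀) ⇒ u* = κ · V / ln(z/z₀)
u* = 0.41 × 11.5 / ln(20.0/0.48) = 0.41 × 11.5 / 3.7297
   = 4.7150 / 3.7297 = 1.2642 m/s

u* ≈ 1.26 m/s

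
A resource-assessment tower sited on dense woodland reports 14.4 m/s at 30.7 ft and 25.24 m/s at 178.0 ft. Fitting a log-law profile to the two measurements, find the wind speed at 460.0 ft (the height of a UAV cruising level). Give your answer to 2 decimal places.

31.10 m/s

Log law: V ∝ ln(z/z₀). From the pair, with r = V₁/V₂ = 0.57052,
ln z₀ = (ln z₁ − r·ln z₂)/(1 − r) = (3.4243 − 0.57052×5.1818)/0.42948 = 1.0895 → z₀ = 2.973 ft
V₃ = V₁ · ln(z₃/z₀)/ln(z₁/z₀) = 14.4 × 5.0417/2.3347 = 31.0960 m/s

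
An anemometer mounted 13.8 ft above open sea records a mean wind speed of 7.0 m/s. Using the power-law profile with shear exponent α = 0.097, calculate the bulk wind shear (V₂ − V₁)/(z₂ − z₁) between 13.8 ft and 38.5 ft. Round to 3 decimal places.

Power law: V₂ = V₁ · (z₂/z₁)^α = 7.0 × (2.7899)^0.097 = 7.7325 m/s
ΔV/Δz = (7.7325 − 7.0)/(38.5 − 13.8) = 0.7325/24.7000 = 0.02966 m/s/ft

0.030 m/s/ft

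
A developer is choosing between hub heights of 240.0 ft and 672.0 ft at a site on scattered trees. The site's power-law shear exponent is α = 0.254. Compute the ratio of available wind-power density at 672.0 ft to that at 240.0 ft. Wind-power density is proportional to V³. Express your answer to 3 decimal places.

Speed ratio: V_B/V_A = (z_B/z_A)^α = (672.0/240.0)^0.254 = (2.8000)^0.254 = 1.29891
Power-density ratio: P_B/P_A = (V_B/V_A)³ = (1.29891)³ = 2.19146

2.191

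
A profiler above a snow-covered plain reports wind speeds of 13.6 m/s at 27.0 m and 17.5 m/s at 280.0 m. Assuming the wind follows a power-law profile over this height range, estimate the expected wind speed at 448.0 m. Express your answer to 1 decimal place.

First find α: α = ln(V₂/V₁)/ln(z₂/z₁) = ln(17.5/13.6)/ln(280.0/27.0) = 0.25213/2.33895 = 0.1078
Extrapolate from 280.0 m to 448.0 m: V₃ = 17.5 × (448.0/280.0)^0.1078 = 17.5 × 1.0520 = 18.4095 m/s

18.4 m/s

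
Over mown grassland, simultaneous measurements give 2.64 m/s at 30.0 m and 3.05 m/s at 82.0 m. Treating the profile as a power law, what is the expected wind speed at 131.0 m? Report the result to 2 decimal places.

3.26 m/s

First find α: α = ln(V₂/V₁)/ln(z₂/z₁) = ln(3.05/2.64)/ln(82.0/30.0) = 0.14436/1.00552 = 0.1436
Extrapolate from 82.0 m to 131.0 m: V₃ = 3.05 × (131.0/82.0)^0.1436 = 3.05 × 1.0696 = 3.2622 m/s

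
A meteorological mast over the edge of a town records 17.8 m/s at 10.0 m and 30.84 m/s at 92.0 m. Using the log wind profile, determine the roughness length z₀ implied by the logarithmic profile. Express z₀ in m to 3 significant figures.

z₀ ≈ 0.484 m

Log law: V(z) ∝ ln(z/z₀). With r = V₁/V₂ = 17.8/30.84 = 0.57717,
r · ln(z₂/z₀) = ln(z₁/z₀) ⇒ ln z₀ = (ln z₁ − r·ln z₂)/(1 − r)
ln z₀ = (2.30259 − 0.57717×4.52179) / 0.42283 = -0.7267
z₀ = exp(-0.7267) = 0.4835 m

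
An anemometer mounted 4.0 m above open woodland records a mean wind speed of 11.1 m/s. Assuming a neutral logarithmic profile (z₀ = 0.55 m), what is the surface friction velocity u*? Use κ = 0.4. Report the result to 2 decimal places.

u* ≈ 2.24 m/s

Log law: V(z) = (u*/κ) · ln(z/z₀) ⇒ u* = κ · V / ln(z/z₀)
u* = 0.4 × 11.1 / ln(4.0/0.55) = 0.4 × 11.1 / 1.9841
   = 4.4400 / 1.9841 = 2.2378 m/s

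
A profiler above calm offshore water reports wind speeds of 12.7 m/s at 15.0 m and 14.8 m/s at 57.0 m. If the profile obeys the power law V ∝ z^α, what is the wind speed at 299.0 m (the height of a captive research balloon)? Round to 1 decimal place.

First find α: α = ln(V₂/V₁)/ln(z₂/z₁) = ln(14.8/12.7)/ln(57.0/15.0) = 0.15303/1.33500 = 0.1146
Extrapolate from 57.0 m to 299.0 m: V₃ = 14.8 × (299.0/57.0)^0.1146 = 14.8 × 1.2092 = 17.8965 m/s

17.9 m/s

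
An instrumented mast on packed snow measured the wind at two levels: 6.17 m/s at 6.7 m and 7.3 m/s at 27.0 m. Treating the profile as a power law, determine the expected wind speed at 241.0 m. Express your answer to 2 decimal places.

9.51 m/s

First find α: α = ln(V₂/V₁)/ln(z₂/z₁) = ln(7.3/6.17)/ln(27.0/6.7) = 0.16818/1.39373 = 0.1207
Extrapolate from 27.0 m to 241.0 m: V₃ = 7.3 × (241.0/27.0)^0.1207 = 7.3 × 1.3023 = 9.5068 m/s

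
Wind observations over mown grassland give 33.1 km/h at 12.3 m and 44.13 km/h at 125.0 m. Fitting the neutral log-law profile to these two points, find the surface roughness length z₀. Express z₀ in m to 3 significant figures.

Log law: V(z) ∝ ln(z/z₀). With r = V₁/V₂ = 33.1/44.13 = 0.75006,
r · ln(z₂/z₀) = ln(z₁/z₀) ⇒ ln z₀ = (ln z₁ − r·ln z₂)/(1 − r)
ln z₀ = (2.50960 − 0.75006×4.82831) / 0.24994 = -4.4486
z₀ = exp(-4.4486) = 0.01169 m

z₀ ≈ 0.0117 m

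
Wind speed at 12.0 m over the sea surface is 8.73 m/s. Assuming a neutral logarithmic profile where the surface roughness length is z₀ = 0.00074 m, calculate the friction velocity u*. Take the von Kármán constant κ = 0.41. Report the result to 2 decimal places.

u* ≈ 0.37 m/s

Log law: V(z) = (u*/κ) · ln(z/z₀) ⇒ u* = κ · V / ln(z/z₀)
u* = 0.41 × 8.73 / ln(12.0/0.00074) = 0.41 × 8.73 / 9.6938
   = 3.5793 / 9.6938 = 0.3692 m/s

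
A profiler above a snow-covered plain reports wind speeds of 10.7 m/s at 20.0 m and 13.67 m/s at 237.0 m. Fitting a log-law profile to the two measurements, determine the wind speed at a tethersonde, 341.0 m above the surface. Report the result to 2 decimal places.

14.11 m/s

Log law: V ∝ ln(z/z₀). From the pair, with r = V₁/V₂ = 0.78274,
ln z₀ = (ln z₁ − r·ln z₂)/(1 − r) = (2.9957 − 0.78274×5.4681)/0.21726 = -5.9113 → z₀ = 0.002709 m
V₃ = V₁ · ln(z₃/z₀)/ln(z₁/z₀) = 10.7 × 11.7432/8.9070 = 14.1071 m/s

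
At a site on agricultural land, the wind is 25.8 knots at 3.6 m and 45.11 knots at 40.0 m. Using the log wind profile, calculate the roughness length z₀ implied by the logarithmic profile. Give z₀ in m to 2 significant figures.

z₀ ≈ 0.14 m

Log law: V(z) ∝ ln(z/z₀). With r = V₁/V₂ = 25.8/45.11 = 0.57194,
r · ln(z₂/z₀) = ln(z₁/z₀) ⇒ ln z₀ = (ln z₁ − r·ln z₂)/(1 − r)
ln z₀ = (1.28093 − 0.57194×3.68888) / 0.42806 = -1.9363
z₀ = exp(-1.9363) = 0.1442 m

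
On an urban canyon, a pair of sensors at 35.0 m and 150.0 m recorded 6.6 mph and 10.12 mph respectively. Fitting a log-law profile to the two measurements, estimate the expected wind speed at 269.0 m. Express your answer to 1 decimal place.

11.5 mph

Log law: V ∝ ln(z/z₀). From the pair, with r = V₁/V₂ = 0.65217,
ln z₀ = (ln z₁ − r·ln z₂)/(1 − r) = (3.5553 − 0.65217×5.0106)/0.34783 = 0.8267 → z₀ = 2.286 m
V₃ = V₁ · ln(z₃/z₀)/ln(z₁/z₀) = 6.6 × 4.7680/2.7287 = 11.5327 mph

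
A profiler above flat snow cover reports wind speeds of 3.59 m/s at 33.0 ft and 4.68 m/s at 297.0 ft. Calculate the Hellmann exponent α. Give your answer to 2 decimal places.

Power law: V₂/V₁ = (z₂/z₁)^α ⇒ α = ln(V₂/V₁) / ln(z₂/z₁)
α = ln(4.68/3.59) / ln(297.0/33.0) = ln(1.3036) / ln(9.0000)
  = 0.26515 / 2.19722 = 0.12067

α ≈ 0.12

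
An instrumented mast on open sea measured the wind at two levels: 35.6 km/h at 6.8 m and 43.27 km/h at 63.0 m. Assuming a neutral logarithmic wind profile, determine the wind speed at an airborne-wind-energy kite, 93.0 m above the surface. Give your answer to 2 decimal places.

Log law: V ∝ ln(z/z₀). From the pair, with r = V₁/V₂ = 0.82274,
ln z₀ = (ln z₁ − r·ln z₂)/(1 − r) = (1.9169 − 0.82274×4.1431)/0.17726 = -8.4160 → z₀ = 0.0002213 m
V₃ = V₁ · ln(z₃/z₀)/ln(z₁/z₀) = 35.6 × 12.9486/10.3329 = 44.6118 km/h

44.61 km/h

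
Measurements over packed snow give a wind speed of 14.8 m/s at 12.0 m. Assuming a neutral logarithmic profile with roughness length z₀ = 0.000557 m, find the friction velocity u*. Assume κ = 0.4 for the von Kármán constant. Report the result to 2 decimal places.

u* ≈ 0.59 m/s

Log law: V(z) = (u*/κ) · ln(z/z₀) ⇒ u* = κ · V / ln(z/z₀)
u* = 0.4 × 14.8 / ln(12.0/0.000557) = 0.4 × 14.8 / 9.9779
   = 5.9200 / 9.9779 = 0.5933 m/s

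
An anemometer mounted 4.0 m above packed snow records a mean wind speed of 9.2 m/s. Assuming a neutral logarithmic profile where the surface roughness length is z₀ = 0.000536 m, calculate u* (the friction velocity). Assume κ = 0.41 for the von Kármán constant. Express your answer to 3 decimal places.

Log law: V(z) = (u*/κ) · ln(z/z₀) ⇒ u* = κ · V / ln(z/z₀)
u* = 0.41 × 9.2 / ln(4.0/0.000536) = 0.41 × 9.2 / 8.9177
   = 3.7720 / 8.9177 = 0.4230 m/s

u* ≈ 0.423 m/s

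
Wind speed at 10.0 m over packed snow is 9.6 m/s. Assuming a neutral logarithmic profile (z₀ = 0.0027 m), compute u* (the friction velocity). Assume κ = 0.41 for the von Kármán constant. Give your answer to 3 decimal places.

Log law: V(z) = (u*/κ) · ln(z/z₀) ⇒ u* = κ · V / ln(z/z₀)
u* = 0.41 × 9.6 / ln(10.0/0.0027) = 0.41 × 9.6 / 8.2171
   = 3.9360 / 8.2171 = 0.4790 m/s

u* ≈ 0.479 m/s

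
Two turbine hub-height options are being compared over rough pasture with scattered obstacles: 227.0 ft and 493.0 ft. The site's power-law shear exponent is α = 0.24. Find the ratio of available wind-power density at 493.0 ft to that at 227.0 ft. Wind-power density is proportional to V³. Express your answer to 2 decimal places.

1.75

Speed ratio: V_B/V_A = (z_B/z_A)^α = (493.0/227.0)^0.24 = (2.1718)^0.24 = 1.20458
Power-density ratio: P_B/P_A = (V_B/V_A)³ = (1.20458)³ = 1.74788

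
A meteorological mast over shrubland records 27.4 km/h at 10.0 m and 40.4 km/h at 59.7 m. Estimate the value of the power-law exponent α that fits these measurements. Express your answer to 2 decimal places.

α ≈ 0.22

Power law: V₂/V₁ = (z₂/z₁)^α ⇒ α = ln(V₂/V₁) / ln(z₂/z₁)
α = ln(40.4/27.4) / ln(59.7/10.0) = ln(1.4745) / ln(5.9700)
  = 0.38829 / 1.78675 = 0.21731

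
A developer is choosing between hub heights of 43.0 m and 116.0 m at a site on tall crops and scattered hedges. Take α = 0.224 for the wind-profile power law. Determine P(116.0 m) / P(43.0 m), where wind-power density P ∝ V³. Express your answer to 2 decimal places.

1.95

Speed ratio: V_B/V_A = (z_B/z_A)^α = (116.0/43.0)^0.224 = (2.6977)^0.224 = 1.24894
Power-density ratio: P_B/P_A = (V_B/V_A)³ = (1.24894)³ = 1.94816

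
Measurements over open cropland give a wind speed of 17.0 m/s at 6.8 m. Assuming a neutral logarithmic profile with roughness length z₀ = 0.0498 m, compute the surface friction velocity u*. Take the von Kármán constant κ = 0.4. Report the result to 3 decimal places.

Log law: V(z) = (u*/κ) · ln(z/z₀) ⇒ u* = κ · V / ln(z/z₀)
u* = 0.4 × 17.0 / ln(6.8/0.0498) = 0.4 × 17.0 / 4.9167
   = 6.8000 / 4.9167 = 1.3831 m/s

u* ≈ 1.383 m/s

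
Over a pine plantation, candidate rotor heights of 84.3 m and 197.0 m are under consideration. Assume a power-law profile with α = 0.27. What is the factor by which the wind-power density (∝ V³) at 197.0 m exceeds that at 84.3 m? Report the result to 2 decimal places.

Speed ratio: V_B/V_A = (z_B/z_A)^α = (197.0/84.3)^0.27 = (2.3369)^0.27 = 1.25757
Power-density ratio: P_B/P_A = (V_B/V_A)³ = (1.25757)³ = 1.98883

1.99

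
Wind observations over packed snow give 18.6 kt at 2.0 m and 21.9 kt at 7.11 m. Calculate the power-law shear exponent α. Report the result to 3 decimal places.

α ≈ 0.129

Power law: V₂/V₁ = (z₂/z₁)^α ⇒ α = ln(V₂/V₁) / ln(z₂/z₁)
α = ln(21.9/18.6) / ln(7.11/2.0) = ln(1.1774) / ln(3.5550)
  = 0.16333 / 1.26836 = 0.12877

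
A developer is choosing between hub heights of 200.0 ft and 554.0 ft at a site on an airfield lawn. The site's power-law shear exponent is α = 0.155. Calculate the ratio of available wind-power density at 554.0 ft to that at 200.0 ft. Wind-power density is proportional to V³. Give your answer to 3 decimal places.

1.606

Speed ratio: V_B/V_A = (z_B/z_A)^α = (554.0/200.0)^0.155 = (2.7700)^0.155 = 1.17107
Power-density ratio: P_B/P_A = (V_B/V_A)³ = (1.17107)³ = 1.60603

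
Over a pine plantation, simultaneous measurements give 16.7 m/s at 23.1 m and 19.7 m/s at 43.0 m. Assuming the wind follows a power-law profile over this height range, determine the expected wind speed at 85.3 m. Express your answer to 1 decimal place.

First find α: α = ln(V₂/V₁)/ln(z₂/z₁) = ln(19.7/16.7)/ln(43.0/23.1) = 0.16521/0.62137 = 0.2659
Extrapolate from 43.0 m to 85.3 m: V₃ = 19.7 × (85.3/43.0)^0.2659 = 19.7 × 1.1998 = 23.6353 m/s

23.6 m/s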